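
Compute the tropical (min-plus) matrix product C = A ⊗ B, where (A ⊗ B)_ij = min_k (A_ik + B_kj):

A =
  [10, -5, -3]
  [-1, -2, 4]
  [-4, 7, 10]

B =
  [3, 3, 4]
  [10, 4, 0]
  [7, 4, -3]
A ⊗ B =
  [4, -1, -6]
  [2, 2, -2]
  [-1, -1, 0]

Apply the min-plus product entry-by-entry:
  C[0][0] = min over k of (A[0][0] + B[0][0] = 10 + 3 = 13, A[0][1] + B[1][0] = -5 + 10 = 5, A[0][2] + B[2][0] = -3 + 7 = 4) = 4 (attained at k = 2)
  C[0][1] = min over k of (A[0][0] + B[0][1] = 10 + 3 = 13, A[0][1] + B[1][1] = -5 + 4 = -1, A[0][2] + B[2][1] = -3 + 4 = 1) = -1 (attained at k = 1)
  C[0][2] = min over k of (A[0][0] + B[0][2] = 10 + 4 = 14, A[0][1] + B[1][2] = -5 + 0 = -5, A[0][2] + B[2][2] = -3 + -3 = -6) = -6 (attained at k = 2)
  C[1][0] = min over k of (A[1][0] + B[0][0] = -1 + 3 = 2, A[1][1] + B[1][0] = -2 + 10 = 8, A[1][2] + B[2][0] = 4 + 7 = 11) = 2 (attained at k = 0)
  C[1][1] = min over k of (A[1][0] + B[0][1] = -1 + 3 = 2, A[1][1] + B[1][1] = -2 + 4 = 2, A[1][2] + B[2][1] = 4 + 4 = 8) = 2 (attained at k = 0)
  C[1][2] = min over k of (A[1][0] + B[0][2] = -1 + 4 = 3, A[1][1] + B[1][2] = -2 + 0 = -2, A[1][2] + B[2][2] = 4 + -3 = 1) = -2 (attained at k = 1)
  C[2][0] = min over k of (A[2][0] + B[0][0] = -4 + 3 = -1, A[2][1] + B[1][0] = 7 + 10 = 17, A[2][2] + B[2][0] = 10 + 7 = 17) = -1 (attained at k = 0)
  C[2][1] = min over k of (A[2][0] + B[0][1] = -4 + 3 = -1, A[2][1] + B[1][1] = 7 + 4 = 11, A[2][2] + B[2][1] = 10 + 4 = 14) = -1 (attained at k = 0)
  C[2][2] = min over k of (A[2][0] + B[0][2] = -4 + 4 = 0, A[2][1] + B[1][2] = 7 + 0 = 7, A[2][2] + B[2][2] = 10 + -3 = 7) = 0 (attained at k = 0)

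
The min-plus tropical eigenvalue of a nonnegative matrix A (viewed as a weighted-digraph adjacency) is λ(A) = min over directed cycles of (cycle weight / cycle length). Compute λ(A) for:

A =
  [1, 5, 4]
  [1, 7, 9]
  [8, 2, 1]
λ(A) = 1

Enumerate directed cycles and compute their means (weight / length). Sample:
  cycle 0 → 0: weight = 1, length = 1, mean = 1/1 ≈ 1.000
  cycle 1 → 1: weight = 7, length = 1, mean = 7/1 ≈ 7.000
  cycle 2 → 2: weight = 1, length = 1, mean = 1/1 ≈ 1.000
  cycle 0 → 1 → 0: weight = 6, length = 2, mean = 6/2 ≈ 3.000
  cycle 0 → 2 → 0: weight = 12, length = 2, mean = 12/2 ≈ 6.000
  cycle 1 → 0 → 1: weight = 6, length = 2, mean = 6/2 ≈ 3.000
Minimum mean = 1.000, attained e.g. along the cycle 0 → 0 with weight 1 and length 1. So λ(A) = 1/1 = 1.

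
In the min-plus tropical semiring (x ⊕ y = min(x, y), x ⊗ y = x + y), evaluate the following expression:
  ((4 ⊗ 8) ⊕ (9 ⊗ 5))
((4 ⊗ 8) ⊕ (9 ⊗ 5)) = 12

Expand innermost to outermost. Recall ⊕ takes the minimum of its arguments and ⊗ takes their sum. Working out the expression ((4 ⊗ 8) ⊕ (9 ⊗ 5)) gives 12.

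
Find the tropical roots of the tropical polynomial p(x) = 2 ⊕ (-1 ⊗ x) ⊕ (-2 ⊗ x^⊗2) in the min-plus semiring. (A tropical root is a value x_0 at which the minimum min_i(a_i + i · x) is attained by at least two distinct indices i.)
Roots: {1, 3}

Each tropical root is a break point of the lower envelope of the lines y = a_i + i · x (there are 3 lines, with slopes 0, 1, ..., 2). Only the lines that attain the minimum somewhere contribute to roots; other lines are dominated. Here the surviving (envelope) indices are i = 2, i = 1, i = 0.
Intersections between consecutive envelope lines give the roots: for adjacent envelope indices i < j the intersection is x = (a_i − a_j) / (j − i). Reading off the sorted break points: {1, 3}.
Verification: at each break x_0, at least two indices attain the minimum of min_i(a_i + i · x_0).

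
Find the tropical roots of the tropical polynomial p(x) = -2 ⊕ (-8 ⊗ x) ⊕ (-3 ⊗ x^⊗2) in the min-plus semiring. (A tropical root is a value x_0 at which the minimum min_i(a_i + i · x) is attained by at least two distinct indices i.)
Roots: {-5, 6}

Each tropical root is a break point of the lower envelope of the lines y = a_i + i · x (there are 3 lines, with slopes 0, 1, ..., 2). Only the lines that attain the minimum somewhere contribute to roots; other lines are dominated. Here the surviving (envelope) indices are i = 2, i = 1, i = 0.
Intersections between consecutive envelope lines give the roots: for adjacent envelope indices i < j the intersection is x = (a_i − a_j) / (j − i). Reading off the sorted break points: {-5, 6}.
Verification: at each break x_0, at least two indices attain the minimum of min_i(a_i + i · x_0).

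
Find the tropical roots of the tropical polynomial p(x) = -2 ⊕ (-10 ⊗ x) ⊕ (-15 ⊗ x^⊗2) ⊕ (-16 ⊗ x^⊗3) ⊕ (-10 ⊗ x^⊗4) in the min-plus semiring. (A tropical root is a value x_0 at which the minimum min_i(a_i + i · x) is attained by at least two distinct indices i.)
Roots: {-6, 1, 5, 8}

Each tropical root is a break point of the lower envelope of the lines y = a_i + i · x (there are 5 lines, with slopes 0, 1, ..., 4). Only the lines that attain the minimum somewhere contribute to roots; other lines are dominated. Here the surviving (envelope) indices are i = 4, i = 3, i = 2, i = 1, i = 0.
Intersections between consecutive envelope lines give the roots: for adjacent envelope indices i < j the intersection is x = (a_i − a_j) / (j − i). Reading off the sorted break points: {-6, 1, 5, 8}.
Verification: at each break x_0, at least two indices attain the minimum of min_i(a_i + i · x_0).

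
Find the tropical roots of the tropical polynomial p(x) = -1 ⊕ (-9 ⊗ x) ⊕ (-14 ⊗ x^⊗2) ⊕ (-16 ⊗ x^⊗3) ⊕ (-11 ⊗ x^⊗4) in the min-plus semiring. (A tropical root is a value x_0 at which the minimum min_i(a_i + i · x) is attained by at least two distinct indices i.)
Roots: {-5, 2, 5, 8}

Each tropical root is a break point of the lower envelope of the lines y = a_i + i · x (there are 5 lines, with slopes 0, 1, ..., 4). Only the lines that attain the minimum somewhere contribute to roots; other lines are dominated. Here the surviving (envelope) indices are i = 4, i = 3, i = 2, i = 1, i = 0.
Intersections between consecutive envelope lines give the roots: for adjacent envelope indices i < j the intersection is x = (a_i − a_j) / (j − i). Reading off the sorted break points: {-5, 2, 5, 8}.
Verification: at each break x_0, at least two indices attain the minimum of min_i(a_i + i · x_0).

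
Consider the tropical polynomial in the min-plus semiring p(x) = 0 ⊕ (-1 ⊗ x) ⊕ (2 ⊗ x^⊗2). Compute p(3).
p(3) = 0

A tropical monomial a ⊗ x^⊗i evaluates to a + i · x. Evaluating each term at x = 3:
  Term 0 contributes 0 + 0 · 3 = 0
  Term 1 contributes -1 + 1 · 3 = 2
  Term 2 contributes 2 + 2 · 3 = 8
p(3) = ⊕ of these = min[0, 2, 8] = 0.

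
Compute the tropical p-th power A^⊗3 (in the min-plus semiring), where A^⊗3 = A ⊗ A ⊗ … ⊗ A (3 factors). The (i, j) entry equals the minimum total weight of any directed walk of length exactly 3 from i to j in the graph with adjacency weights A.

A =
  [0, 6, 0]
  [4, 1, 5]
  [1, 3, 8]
A^⊗3 =
  [0, 3, 0]
  [4, 3, 4]
  [1, 4, 1]

Each entry (A^⊗3)_ij equals the minimum over all length-3 walks i = v_0 → v_1 → … → v_3 = j of Σ_t A[v_t][v_{t+1}]. For example, for (i, j) = (0, 2) we minimise over 9 possible intermediate vertex sequences; the minimum is 0, attained along the walk 0 → 0 → 0 → 2.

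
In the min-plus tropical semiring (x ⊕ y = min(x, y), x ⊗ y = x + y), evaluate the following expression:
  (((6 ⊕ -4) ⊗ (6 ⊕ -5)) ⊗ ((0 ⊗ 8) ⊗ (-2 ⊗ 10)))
(((6 ⊕ -4) ⊗ (6 ⊕ -5)) ⊗ ((0 ⊗ 8) ⊗ (-2 ⊗ 10))) = 7

Expand innermost to outermost. Recall ⊕ takes the minimum of its arguments and ⊗ takes their sum. Working out the expression (((6 ⊕ -4) ⊗ (6 ⊕ -5)) ⊗ ((0 ⊗ 8) ⊗ (-2 ⊗ 10))) gives 7.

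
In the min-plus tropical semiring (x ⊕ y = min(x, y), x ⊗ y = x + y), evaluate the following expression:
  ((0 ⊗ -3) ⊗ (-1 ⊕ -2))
((0 ⊗ -3) ⊗ (-1 ⊕ -2)) = -5

Expand innermost to outermost. Recall ⊕ takes the minimum of its arguments and ⊗ takes their sum. Working out the expression ((0 ⊗ -3) ⊗ (-1 ⊕ -2)) gives -5.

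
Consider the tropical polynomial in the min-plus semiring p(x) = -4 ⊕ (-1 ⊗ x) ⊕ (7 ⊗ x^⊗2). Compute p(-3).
p(-3) = -4

A tropical monomial a ⊗ x^⊗i evaluates to a + i · x. Evaluating each term at x = -3:
  Term 0 contributes -4 + 0 · -3 = -4
  Term 1 contributes -1 + 1 · -3 = -4
  Term 2 contributes 7 + 2 · -3 = 1
p(-3) = ⊕ of these = min[-4, -4, 1] = -4.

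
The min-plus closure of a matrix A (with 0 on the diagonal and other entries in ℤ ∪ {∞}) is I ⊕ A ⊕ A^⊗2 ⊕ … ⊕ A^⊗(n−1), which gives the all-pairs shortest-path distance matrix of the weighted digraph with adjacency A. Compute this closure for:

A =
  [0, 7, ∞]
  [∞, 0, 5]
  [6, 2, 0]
Closure =
  [0, 7, 12]
  [11, 0, 5]
  [6, 2, 0]

This is the Floyd-Warshall all-pairs shortest-path computation. For each intermediate vertex k = 0, 1, …, 2, update dist[i][j] ← min(dist[i][j], dist[i][k] + dist[k][j]). The final matrix gives, for each (i, j), the minimum total weight of any directed path from i to j (possibly empty when i = j).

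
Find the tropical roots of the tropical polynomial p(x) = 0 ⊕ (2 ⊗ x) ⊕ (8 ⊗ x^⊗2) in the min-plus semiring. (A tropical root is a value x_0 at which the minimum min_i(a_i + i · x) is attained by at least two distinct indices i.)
Roots: {-6, -2}

Each tropical root is a break point of the lower envelope of the lines y = a_i + i · x (there are 3 lines, with slopes 0, 1, ..., 2). Only the lines that attain the minimum somewhere contribute to roots; other lines are dominated. Here the surviving (envelope) indices are i = 2, i = 1, i = 0.
Intersections between consecutive envelope lines give the roots: for adjacent envelope indices i < j the intersection is x = (a_i − a_j) / (j − i). Reading off the sorted break points: {-6, -2}.
Verification: at each break x_0, at least two indices attain the minimum of min_i(a_i + i · x_0).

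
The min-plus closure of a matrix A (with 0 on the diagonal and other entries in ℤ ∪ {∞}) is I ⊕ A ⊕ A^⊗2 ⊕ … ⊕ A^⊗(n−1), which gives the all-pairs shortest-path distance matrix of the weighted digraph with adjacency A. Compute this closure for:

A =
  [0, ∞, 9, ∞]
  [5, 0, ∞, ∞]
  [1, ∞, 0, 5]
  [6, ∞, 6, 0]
Closure =
  [0, ∞, 9, 14]
  [5, 0, 14, 19]
  [1, ∞, 0, 5]
  [6, ∞, 6, 0]

This is the Floyd-Warshall all-pairs shortest-path computation. For each intermediate vertex k = 0, 1, …, 3, update dist[i][j] ← min(dist[i][j], dist[i][k] + dist[k][j]). The final matrix gives, for each (i, j), the minimum total weight of any directed path from i to j (possibly empty when i = j).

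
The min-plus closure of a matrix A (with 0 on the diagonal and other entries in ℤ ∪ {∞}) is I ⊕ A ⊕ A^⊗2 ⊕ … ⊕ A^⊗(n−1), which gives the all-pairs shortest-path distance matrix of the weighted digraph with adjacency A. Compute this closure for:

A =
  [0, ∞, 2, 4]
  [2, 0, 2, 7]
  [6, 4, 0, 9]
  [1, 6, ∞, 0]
Closure =
  [0, 6, 2, 4]
  [2, 0, 2, 6]
  [6, 4, 0, 9]
  [1, 6, 3, 0]

This is the Floyd-Warshall all-pairs shortest-path computation. For each intermediate vertex k = 0, 1, …, 3, update dist[i][j] ← min(dist[i][j], dist[i][k] + dist[k][j]). The final matrix gives, for each (i, j), the minimum total weight of any directed path from i to j (possibly empty when i = j).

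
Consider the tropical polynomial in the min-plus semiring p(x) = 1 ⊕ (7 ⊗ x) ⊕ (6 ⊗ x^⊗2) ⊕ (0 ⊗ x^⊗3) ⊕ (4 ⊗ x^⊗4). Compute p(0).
p(0) = 0

A tropical monomial a ⊗ x^⊗i evaluates to a + i · x. Evaluating each term at x = 0:
  Term 0 contributes 1 + 0 · 0 = 1
  Term 1 contributes 7 + 1 · 0 = 7
  Term 2 contributes 6 + 2 · 0 = 6
  Term 3 contributes 0 + 3 · 0 = 0
  Term 4 contributes 4 + 4 · 0 = 4
p(0) = ⊕ of these = min[1, 7, 6, 0, 4] = 0.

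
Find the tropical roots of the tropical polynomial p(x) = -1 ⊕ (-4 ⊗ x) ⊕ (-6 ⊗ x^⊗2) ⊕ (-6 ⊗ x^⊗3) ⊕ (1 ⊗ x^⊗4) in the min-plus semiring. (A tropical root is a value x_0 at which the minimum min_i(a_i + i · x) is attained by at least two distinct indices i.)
Roots: {-7, 0, 2, 3}

Each tropical root is a break point of the lower envelope of the lines y = a_i + i · x (there are 5 lines, with slopes 0, 1, ..., 4). Only the lines that attain the minimum somewhere contribute to roots; other lines are dominated. Here the surviving (envelope) indices are i = 4, i = 3, i = 2, i = 1, i = 0.
Intersections between consecutive envelope lines give the roots: for adjacent envelope indices i < j the intersection is x = (a_i − a_j) / (j − i). Reading off the sorted break points: {-7, 0, 2, 3}.
Verification: at each break x_0, at least two indices attain the minimum of min_i(a_i + i · x_0).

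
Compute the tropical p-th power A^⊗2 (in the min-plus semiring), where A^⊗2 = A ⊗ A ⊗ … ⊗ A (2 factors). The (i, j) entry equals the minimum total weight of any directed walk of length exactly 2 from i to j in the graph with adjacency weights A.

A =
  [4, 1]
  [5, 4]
A^⊗2 =
  [6, 5]
  [9, 6]

Each entry (A^⊗2)_ij equals the minimum over all length-2 walks i = v_0 → v_1 → … → v_2 = j of Σ_t A[v_t][v_{t+1}]. For example, for (i, j) = (0, 1) we minimise over 2 possible intermediate vertex sequences; the minimum is 5, attained along the walk 0 → 0 → 1.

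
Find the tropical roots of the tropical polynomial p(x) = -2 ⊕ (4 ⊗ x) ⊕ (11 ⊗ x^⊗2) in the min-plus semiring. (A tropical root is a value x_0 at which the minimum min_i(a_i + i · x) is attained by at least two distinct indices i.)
Roots: {-7, -6}

Each tropical root is a break point of the lower envelope of the lines y = a_i + i · x (there are 3 lines, with slopes 0, 1, ..., 2). Only the lines that attain the minimum somewhere contribute to roots; other lines are dominated. Here the surviving (envelope) indices are i = 2, i = 1, i = 0.
Intersections between consecutive envelope lines give the roots: for adjacent envelope indices i < j the intersection is x = (a_i − a_j) / (j − i). Reading off the sorted break points: {-7, -6}.
Verification: at each break x_0, at least two indices attain the minimum of min_i(a_i + i · x_0).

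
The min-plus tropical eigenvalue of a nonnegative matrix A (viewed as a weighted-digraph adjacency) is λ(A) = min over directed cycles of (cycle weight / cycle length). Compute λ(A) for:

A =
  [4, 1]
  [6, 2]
λ(A) = 2

Enumerate directed cycles and compute their means (weight / length). Sample:
  cycle 0 → 0: weight = 4, length = 1, mean = 4/1 ≈ 4.000
  cycle 1 → 1: weight = 2, length = 1, mean = 2/1 ≈ 2.000
  cycle 0 → 1 → 0: weight = 7, length = 2, mean = 7/2 ≈ 3.500
  cycle 1 → 0 → 1: weight = 7, length = 2, mean = 7/2 ≈ 3.500
Minimum mean = 2.000, attained e.g. along the cycle 1 → 1 with weight 2 and length 1. So λ(A) = 2/1 = 2.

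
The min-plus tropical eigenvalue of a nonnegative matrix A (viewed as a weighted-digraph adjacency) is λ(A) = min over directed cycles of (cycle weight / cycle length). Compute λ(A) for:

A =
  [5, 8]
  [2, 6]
λ(A) = 5

Enumerate directed cycles and compute their means (weight / length). Sample:
  cycle 0 → 0: weight = 5, length = 1, mean = 5/1 ≈ 5.000
  cycle 1 → 1: weight = 6, length = 1, mean = 6/1 ≈ 6.000
  cycle 0 → 1 → 0: weight = 10, length = 2, mean = 10/2 ≈ 5.000
  cycle 1 → 0 → 1: weight = 10, length = 2, mean = 10/2 ≈ 5.000
Minimum mean = 5.000, attained e.g. along the cycle 0 → 0 with weight 5 and length 1. So λ(A) = 5/1 = 5.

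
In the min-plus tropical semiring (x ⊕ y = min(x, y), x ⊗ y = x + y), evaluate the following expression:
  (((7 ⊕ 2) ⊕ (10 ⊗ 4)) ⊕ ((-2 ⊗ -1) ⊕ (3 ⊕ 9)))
(((7 ⊕ 2) ⊕ (10 ⊗ 4)) ⊕ ((-2 ⊗ -1) ⊕ (3 ⊕ 9))) = -3

Expand innermost to outermost. Recall ⊕ takes the minimum of its arguments and ⊗ takes their sum. Working out the expression (((7 ⊕ 2) ⊕ (10 ⊗ 4)) ⊕ ((-2 ⊗ -1) ⊕ (3 ⊕ 9))) gives -3.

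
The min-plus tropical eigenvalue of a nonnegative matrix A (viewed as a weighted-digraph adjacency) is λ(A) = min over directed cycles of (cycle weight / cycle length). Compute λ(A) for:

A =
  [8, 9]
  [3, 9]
λ(A) = 6

Enumerate directed cycles and compute their means (weight / length). Sample:
  cycle 0 → 0: weight = 8, length = 1, mean = 8/1 ≈ 8.000
  cycle 1 → 1: weight = 9, length = 1, mean = 9/1 ≈ 9.000
  cycle 0 → 1 → 0: weight = 12, length = 2, mean = 12/2 ≈ 6.000
  cycle 1 → 0 → 1: weight = 12, length = 2, mean = 12/2 ≈ 6.000
Minimum mean = 6.000, attained e.g. along the cycle 0 → 1 → 0 with weight 12 and length 2. So λ(A) = 12/2 = 6.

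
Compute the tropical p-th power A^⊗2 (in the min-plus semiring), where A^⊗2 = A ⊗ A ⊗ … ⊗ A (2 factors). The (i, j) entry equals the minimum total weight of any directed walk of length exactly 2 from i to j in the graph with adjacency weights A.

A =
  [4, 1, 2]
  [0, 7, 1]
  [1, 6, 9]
A^⊗2 =
  [1, 5, 2]
  [2, 1, 2]
  [5, 2, 3]

Each entry (A^⊗2)_ij equals the minimum over all length-2 walks i = v_0 → v_1 → … → v_2 = j of Σ_t A[v_t][v_{t+1}]. For example, for (i, j) = (0, 2) we minimise over 3 possible intermediate vertex sequences; the minimum is 2, attained along the walk 0 → 1 → 2.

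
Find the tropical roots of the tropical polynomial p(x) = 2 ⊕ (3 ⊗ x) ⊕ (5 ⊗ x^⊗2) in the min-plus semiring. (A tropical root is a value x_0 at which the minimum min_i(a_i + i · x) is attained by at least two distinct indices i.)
Roots: {-2, -1}

Each tropical root is a break point of the lower envelope of the lines y = a_i + i · x (there are 3 lines, with slopes 0, 1, ..., 2). Only the lines that attain the minimum somewhere contribute to roots; other lines are dominated. Here the surviving (envelope) indices are i = 2, i = 1, i = 0.
Intersections between consecutive envelope lines give the roots: for adjacent envelope indices i < j the intersection is x = (a_i − a_j) / (j − i). Reading off the sorted break points: {-2, -1}.
Verification: at each break x_0, at least two indices attain the minimum of min_i(a_i + i · x_0).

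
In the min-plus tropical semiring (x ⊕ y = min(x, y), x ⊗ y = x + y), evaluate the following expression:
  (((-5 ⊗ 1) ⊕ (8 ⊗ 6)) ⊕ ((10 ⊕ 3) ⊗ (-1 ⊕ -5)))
(((-5 ⊗ 1) ⊕ (8 ⊗ 6)) ⊕ ((10 ⊕ 3) ⊗ (-1 ⊕ -5))) = -4

Expand innermost to outermost. Recall ⊕ takes the minimum of its arguments and ⊗ takes their sum. Working out the expression (((-5 ⊗ 1) ⊕ (8 ⊗ 6)) ⊕ ((10 ⊕ 3) ⊗ (-1 ⊕ -5))) gives -4.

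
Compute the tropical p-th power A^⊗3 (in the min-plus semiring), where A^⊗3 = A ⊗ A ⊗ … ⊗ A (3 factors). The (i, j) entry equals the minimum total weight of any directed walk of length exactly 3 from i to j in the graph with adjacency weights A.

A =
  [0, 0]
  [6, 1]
A^⊗3 =
  [0, 0]
  [6, 3]

Each entry (A^⊗3)_ij equals the minimum over all length-3 walks i = v_0 → v_1 → … → v_3 = j of Σ_t A[v_t][v_{t+1}]. For example, for (i, j) = (0, 1) we minimise over 4 possible intermediate vertex sequences; the minimum is 0, attained along the walk 0 → 0 → 0 → 1.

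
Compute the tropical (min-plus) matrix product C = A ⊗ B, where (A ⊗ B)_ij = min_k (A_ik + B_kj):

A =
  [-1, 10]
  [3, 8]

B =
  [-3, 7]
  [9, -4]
A ⊗ B =
  [-4, 6]
  [0, 4]

Apply the min-plus product entry-by-entry:
  C[0][0] = min over k of (A[0][0] + B[0][0] = -1 + -3 = -4, A[0][1] + B[1][0] = 10 + 9 = 19) = -4 (attained at k = 0)
  C[0][1] = min over k of (A[0][0] + B[0][1] = -1 + 7 = 6, A[0][1] + B[1][1] = 10 + -4 = 6) = 6 (attained at k = 0)
  C[1][0] = min over k of (A[1][0] + B[0][0] = 3 + -3 = 0, A[1][1] + B[1][0] = 8 + 9 = 17) = 0 (attained at k = 0)
  C[1][1] = min over k of (A[1][0] + B[0][1] = 3 + 7 = 10, A[1][1] + B[1][1] = 8 + -4 = 4) = 4 (attained at k = 1)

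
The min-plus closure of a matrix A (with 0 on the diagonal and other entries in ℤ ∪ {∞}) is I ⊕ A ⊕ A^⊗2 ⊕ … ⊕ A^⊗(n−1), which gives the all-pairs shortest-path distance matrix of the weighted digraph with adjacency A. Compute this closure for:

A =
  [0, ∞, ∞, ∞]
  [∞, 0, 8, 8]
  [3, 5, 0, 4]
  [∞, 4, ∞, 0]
Closure =
  [0, ∞, ∞, ∞]
  [11, 0, 8, 8]
  [3, 5, 0, 4]
  [15, 4, 12, 0]

This is the Floyd-Warshall all-pairs shortest-path computation. For each intermediate vertex k = 0, 1, …, 3, update dist[i][j] ← min(dist[i][j], dist[i][k] + dist[k][j]). The final matrix gives, for each (i, j), the minimum total weight of any directed path from i to j (possibly empty when i = j).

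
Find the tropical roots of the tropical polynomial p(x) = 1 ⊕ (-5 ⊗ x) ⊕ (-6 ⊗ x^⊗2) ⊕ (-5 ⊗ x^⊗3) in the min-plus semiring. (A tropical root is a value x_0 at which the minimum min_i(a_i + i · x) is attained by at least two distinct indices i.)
Roots: {-1, 1, 6}

Each tropical root is a break point of the lower envelope of the lines y = a_i + i · x (there are 4 lines, with slopes 0, 1, ..., 3). Only the lines that attain the minimum somewhere contribute to roots; other lines are dominated. Here the surviving (envelope) indices are i = 3, i = 2, i = 1, i = 0.
Intersections between consecutive envelope lines give the roots: for adjacent envelope indices i < j the intersection is x = (a_i − a_j) / (j − i). Reading off the sorted break points: {-1, 1, 6}.
Verification: at each break x_0, at least two indices attain the minimum of min_i(a_i + i · x_0).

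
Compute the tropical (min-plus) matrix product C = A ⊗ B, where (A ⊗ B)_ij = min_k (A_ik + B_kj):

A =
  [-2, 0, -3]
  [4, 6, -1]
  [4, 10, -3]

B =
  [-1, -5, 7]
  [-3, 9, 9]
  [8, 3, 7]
A ⊗ B =
  [-3, -7, 4]
  [3, -1, 6]
  [3, -1, 4]

Apply the min-plus product entry-by-entry:
  C[0][0] = min over k of (A[0][0] + B[0][0] = -2 + -1 = -3, A[0][1] + B[1][0] = 0 + -3 = -3, A[0][2] + B[2][0] = -3 + 8 = 5) = -3 (attained at k = 0)
  C[0][1] = min over k of (A[0][0] + B[0][1] = -2 + -5 = -7, A[0][1] + B[1][1] = 0 + 9 = 9, A[0][2] + B[2][1] = -3 + 3 = 0) = -7 (attained at k = 0)
  C[0][2] = min over k of (A[0][0] + B[0][2] = -2 + 7 = 5, A[0][1] + B[1][2] = 0 + 9 = 9, A[0][2] + B[2][2] = -3 + 7 = 4) = 4 (attained at k = 2)
  C[1][0] = min over k of (A[1][0] + B[0][0] = 4 + -1 = 3, A[1][1] + B[1][0] = 6 + -3 = 3, A[1][2] + B[2][0] = -1 + 8 = 7) = 3 (attained at k = 0)
  C[1][1] = min over k of (A[1][0] + B[0][1] = 4 + -5 = -1, A[1][1] + B[1][1] = 6 + 9 = 15, A[1][2] + B[2][1] = -1 + 3 = 2) = -1 (attained at k = 0)
  C[1][2] = min over k of (A[1][0] + B[0][2] = 4 + 7 = 11, A[1][1] + B[1][2] = 6 + 9 = 15, A[1][2] + B[2][2] = -1 + 7 = 6) = 6 (attained at k = 2)
  C[2][0] = min over k of (A[2][0] + B[0][0] = 4 + -1 = 3, A[2][1] + B[1][0] = 10 + -3 = 7, A[2][2] + B[2][0] = -3 + 8 = 5) = 3 (attained at k = 0)
  C[2][1] = min over k of (A[2][0] + B[0][1] = 4 + -5 = -1, A[2][1] + B[1][1] = 10 + 9 = 19, A[2][2] + B[2][1] = -3 + 3 = 0) = -1 (attained at k = 0)
  C[2][2] = min over k of (A[2][0] + B[0][2] = 4 + 7 = 11, A[2][1] + B[1][2] = 10 + 9 = 19, A[2][2] + B[2][2] = -3 + 7 = 4) = 4 (attained at k = 2)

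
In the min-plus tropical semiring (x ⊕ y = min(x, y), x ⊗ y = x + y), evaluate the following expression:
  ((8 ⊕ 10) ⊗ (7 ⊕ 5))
((8 ⊕ 10) ⊗ (7 ⊕ 5)) = 13

Expand innermost to outermost. Recall ⊕ takes the minimum of its arguments and ⊗ takes their sum. Working out the expression ((8 ⊕ 10) ⊗ (7 ⊕ 5)) gives 13.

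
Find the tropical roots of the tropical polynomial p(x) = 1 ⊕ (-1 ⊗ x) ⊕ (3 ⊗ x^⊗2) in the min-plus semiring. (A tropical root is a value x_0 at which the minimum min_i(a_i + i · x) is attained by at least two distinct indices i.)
Roots: {-4, 2}

Each tropical root is a break point of the lower envelope of the lines y = a_i + i · x (there are 3 lines, with slopes 0, 1, ..., 2). Only the lines that attain the minimum somewhere contribute to roots; other lines are dominated. Here the surviving (envelope) indices are i = 2, i = 1, i = 0.
Intersections between consecutive envelope lines give the roots: for adjacent envelope indices i < j the intersection is x = (a_i − a_j) / (j − i). Reading off the sorted break points: {-4, 2}.
Verification: at each break x_0, at least two indices attain the minimum of min_i(a_i + i · x_0).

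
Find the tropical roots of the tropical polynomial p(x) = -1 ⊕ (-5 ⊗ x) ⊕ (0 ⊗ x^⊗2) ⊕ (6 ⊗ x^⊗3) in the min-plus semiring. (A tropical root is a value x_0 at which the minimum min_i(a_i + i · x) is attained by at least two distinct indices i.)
Roots: {-6, -5, 4}

Each tropical root is a break point of the lower envelope of the lines y = a_i + i · x (there are 4 lines, with slopes 0, 1, ..., 3). Only the lines that attain the minimum somewhere contribute to roots; other lines are dominated. Here the surviving (envelope) indices are i = 3, i = 2, i = 1, i = 0.
Intersections between consecutive envelope lines give the roots: for adjacent envelope indices i < j the intersection is x = (a_i − a_j) / (j − i). Reading off the sorted break points: {-6, -5, 4}.
Verification: at each break x_0, at least two indices attain the minimum of min_i(a_i + i · x_0).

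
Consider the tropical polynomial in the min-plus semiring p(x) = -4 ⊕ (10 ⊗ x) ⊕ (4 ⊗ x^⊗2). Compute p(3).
p(3) = -4

A tropical monomial a ⊗ x^⊗i evaluates to a + i · x. Evaluating each term at x = 3:
  Term 0 contributes -4 + 0 · 3 = -4
  Term 1 contributes 10 + 1 · 3 = 13
  Term 2 contributes 4 + 2 · 3 = 10
p(3) = ⊕ of these = min[-4, 13, 10] = -4.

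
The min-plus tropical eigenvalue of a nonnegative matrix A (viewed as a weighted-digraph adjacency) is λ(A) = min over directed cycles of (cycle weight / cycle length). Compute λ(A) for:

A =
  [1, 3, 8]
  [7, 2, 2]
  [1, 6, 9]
λ(A) = 1

Enumerate directed cycles and compute their means (weight / length). Sample:
  cycle 0 → 0: weight = 1, length = 1, mean = 1/1 ≈ 1.000
  cycle 1 → 1: weight = 2, length = 1, mean = 2/1 ≈ 2.000
  cycle 2 → 2: weight = 9, length = 1, mean = 9/1 ≈ 9.000
  cycle 0 → 1 → 0: weight = 10, length = 2, mean = 10/2 ≈ 5.000
  cycle 0 → 2 → 0: weight = 9, length = 2, mean = 9/2 ≈ 4.500
  cycle 1 → 0 → 1: weight = 10, length = 2, mean = 10/2 ≈ 5.000
Minimum mean = 1.000, attained e.g. along the cycle 0 → 0 with weight 1 and length 1. So λ(A) = 1/1 = 1.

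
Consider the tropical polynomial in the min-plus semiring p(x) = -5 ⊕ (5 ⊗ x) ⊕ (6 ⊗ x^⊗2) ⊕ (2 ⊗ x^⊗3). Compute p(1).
p(1) = -5

A tropical monomial a ⊗ x^⊗i evaluates to a + i · x. Evaluating each term at x = 1:
  Term 0 contributes -5 + 0 · 1 = -5
  Term 1 contributes 5 + 1 · 1 = 6
  Term 2 contributes 6 + 2 · 1 = 8
  Term 3 contributes 2 + 3 · 1 = 5
p(1) = ⊕ of these = min[-5, 6, 8, 5] = -5.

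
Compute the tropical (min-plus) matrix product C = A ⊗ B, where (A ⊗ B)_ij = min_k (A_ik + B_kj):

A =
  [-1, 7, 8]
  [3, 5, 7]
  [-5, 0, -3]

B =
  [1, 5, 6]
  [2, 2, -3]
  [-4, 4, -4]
A ⊗ B =
  [0, 4, 4]
  [3, 7, 2]
  [-7, 0, -7]

Apply the min-plus product entry-by-entry:
  C[0][0] = min over k of (A[0][0] + B[0][0] = -1 + 1 = 0, A[0][1] + B[1][0] = 7 + 2 = 9, A[0][2] + B[2][0] = 8 + -4 = 4) = 0 (attained at k = 0)
  C[0][1] = min over k of (A[0][0] + B[0][1] = -1 + 5 = 4, A[0][1] + B[1][1] = 7 + 2 = 9, A[0][2] + B[2][1] = 8 + 4 = 12) = 4 (attained at k = 0)
  C[0][2] = min over k of (A[0][0] + B[0][2] = -1 + 6 = 5, A[0][1] + B[1][2] = 7 + -3 = 4, A[0][2] + B[2][2] = 8 + -4 = 4) = 4 (attained at k = 1)
  C[1][0] = min over k of (A[1][0] + B[0][0] = 3 + 1 = 4, A[1][1] + B[1][0] = 5 + 2 = 7, A[1][2] + B[2][0] = 7 + -4 = 3) = 3 (attained at k = 2)
  C[1][1] = min over k of (A[1][0] + B[0][1] = 3 + 5 = 8, A[1][1] + B[1][1] = 5 + 2 = 7, A[1][2] + B[2][1] = 7 + 4 = 11) = 7 (attained at k = 1)
  C[1][2] = min over k of (A[1][0] + B[0][2] = 3 + 6 = 9, A[1][1] + B[1][2] = 5 + -3 = 2, A[1][2] + B[2][2] = 7 + -4 = 3) = 2 (attained at k = 1)
  C[2][0] = min over k of (A[2][0] + B[0][0] = -5 + 1 = -4, A[2][1] + B[1][0] = 0 + 2 = 2, A[2][2] + B[2][0] = -3 + -4 = -7) = -7 (attained at k = 2)
  C[2][1] = min over k of (A[2][0] + B[0][1] = -5 + 5 = 0, A[2][1] + B[1][1] = 0 + 2 = 2, A[2][2] + B[2][1] = -3 + 4 = 1) = 0 (attained at k = 0)
  C[2][2] = min over k of (A[2][0] + B[0][2] = -5 + 6 = 1, A[2][1] + B[1][2] = 0 + -3 = -3, A[2][2] + B[2][2] = -3 + -4 = -7) = -7 (attained at k = 2)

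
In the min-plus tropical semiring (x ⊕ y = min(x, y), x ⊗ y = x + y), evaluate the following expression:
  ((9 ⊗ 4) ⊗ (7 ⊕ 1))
((9 ⊗ 4) ⊗ (7 ⊕ 1)) = 14

Expand innermost to outermost. Recall ⊕ takes the minimum of its arguments and ⊗ takes their sum. Working out the expression ((9 ⊗ 4) ⊗ (7 ⊕ 1)) gives 14.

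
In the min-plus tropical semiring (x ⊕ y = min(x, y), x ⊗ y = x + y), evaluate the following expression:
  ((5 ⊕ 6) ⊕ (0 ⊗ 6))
((5 ⊕ 6) ⊕ (0 ⊗ 6)) = 5

Expand innermost to outermost. Recall ⊕ takes the minimum of its arguments and ⊗ takes their sum. Working out the expression ((5 ⊕ 6) ⊕ (0 ⊗ 6)) gives 5.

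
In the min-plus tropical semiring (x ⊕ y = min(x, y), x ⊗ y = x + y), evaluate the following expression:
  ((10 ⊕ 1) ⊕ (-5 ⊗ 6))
((10 ⊕ 1) ⊕ (-5 ⊗ 6)) = 1

Expand innermost to outermost. Recall ⊕ takes the minimum of its arguments and ⊗ takes their sum. Working out the expression ((10 ⊕ 1) ⊕ (-5 ⊗ 6)) gives 1.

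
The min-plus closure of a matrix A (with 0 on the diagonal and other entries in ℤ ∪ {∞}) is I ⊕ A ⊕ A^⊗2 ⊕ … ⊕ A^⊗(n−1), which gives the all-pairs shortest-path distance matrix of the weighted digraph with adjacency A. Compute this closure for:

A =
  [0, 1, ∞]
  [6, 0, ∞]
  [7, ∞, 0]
Closure =
  [0, 1, ∞]
  [6, 0, ∞]
  [7, 8, 0]

This is the Floyd-Warshall all-pairs shortest-path computation. For each intermediate vertex k = 0, 1, …, 2, update dist[i][j] ← min(dist[i][j], dist[i][k] + dist[k][j]). The final matrix gives, for each (i, j), the minimum total weight of any directed path from i to j (possibly empty when i = j).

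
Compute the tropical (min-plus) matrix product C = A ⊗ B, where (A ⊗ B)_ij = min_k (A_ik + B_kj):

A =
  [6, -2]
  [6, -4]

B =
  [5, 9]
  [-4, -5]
A ⊗ B =
  [-6, -7]
  [-8, -9]

Apply the min-plus product entry-by-entry:
  C[0][0] = min over k of (A[0][0] + B[0][0] = 6 + 5 = 11, A[0][1] + B[1][0] = -2 + -4 = -6) = -6 (attained at k = 1)
  C[0][1] = min over k of (A[0][0] + B[0][1] = 6 + 9 = 15, A[0][1] + B[1][1] = -2 + -5 = -7) = -7 (attained at k = 1)
  C[1][0] = min over k of (A[1][0] + B[0][0] = 6 + 5 = 11, A[1][1] + B[1][0] = -4 + -4 = -8) = -8 (attained at k = 1)
  C[1][1] = min over k of (A[1][0] + B[0][1] = 6 + 9 = 15, A[1][1] + B[1][1] = -4 + -5 = -9) = -9 (attained at k = 1)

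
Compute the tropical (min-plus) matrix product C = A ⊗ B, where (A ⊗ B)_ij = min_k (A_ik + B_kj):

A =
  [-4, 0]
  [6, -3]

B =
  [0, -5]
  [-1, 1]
A ⊗ B =
  [-4, -9]
  [-4, -2]

Apply the min-plus product entry-by-entry:
  C[0][0] = min over k of (A[0][0] + B[0][0] = -4 + 0 = -4, A[0][1] + B[1][0] = 0 + -1 = -1) = -4 (attained at k = 0)
  C[0][1] = min over k of (A[0][0] + B[0][1] = -4 + -5 = -9, A[0][1] + B[1][1] = 0 + 1 = 1) = -9 (attained at k = 0)
  C[1][0] = min over k of (A[1][0] + B[0][0] = 6 + 0 = 6, A[1][1] + B[1][0] = -3 + -1 = -4) = -4 (attained at k = 1)
  C[1][1] = min over k of (A[1][0] + B[0][1] = 6 + -5 = 1, A[1][1] + B[1][1] = -3 + 1 = -2) = -2 (attained at k = 1)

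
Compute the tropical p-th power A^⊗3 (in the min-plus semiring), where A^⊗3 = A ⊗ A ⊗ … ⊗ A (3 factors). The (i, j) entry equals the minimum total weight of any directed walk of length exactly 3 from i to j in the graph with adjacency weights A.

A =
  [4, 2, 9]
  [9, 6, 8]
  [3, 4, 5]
A^⊗3 =
  [12, 10, 14]
  [15, 13, 18]
  [11, 9, 13]

Each entry (A^⊗3)_ij equals the minimum over all length-3 walks i = v_0 → v_1 → … → v_3 = j of Σ_t A[v_t][v_{t+1}]. For example, for (i, j) = (0, 2) we minimise over 9 possible intermediate vertex sequences; the minimum is 14, attained along the walk 0 → 0 → 1 → 2.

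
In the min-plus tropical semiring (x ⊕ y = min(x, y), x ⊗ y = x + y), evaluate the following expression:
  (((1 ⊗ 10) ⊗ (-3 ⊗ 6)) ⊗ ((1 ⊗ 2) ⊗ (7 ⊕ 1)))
(((1 ⊗ 10) ⊗ (-3 ⊗ 6)) ⊗ ((1 ⊗ 2) ⊗ (7 ⊕ 1))) = 18

Expand innermost to outermost. Recall ⊕ takes the minimum of its arguments and ⊗ takes their sum. Working out the expression (((1 ⊗ 10) ⊗ (-3 ⊗ 6)) ⊗ ((1 ⊗ 2) ⊗ (7 ⊕ 1))) gives 18.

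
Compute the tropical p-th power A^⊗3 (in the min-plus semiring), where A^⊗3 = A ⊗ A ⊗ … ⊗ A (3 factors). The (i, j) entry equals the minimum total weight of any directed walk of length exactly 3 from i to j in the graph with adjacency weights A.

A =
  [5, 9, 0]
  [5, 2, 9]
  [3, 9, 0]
A^⊗3 =
  [3, 9, 0]
  [8, 6, 5]
  [3, 9, 0]

Each entry (A^⊗3)_ij equals the minimum over all length-3 walks i = v_0 → v_1 → … → v_3 = j of Σ_t A[v_t][v_{t+1}]. For example, for (i, j) = (0, 2) we minimise over 9 possible intermediate vertex sequences; the minimum is 0, attained along the walk 0 → 2 → 2 → 2.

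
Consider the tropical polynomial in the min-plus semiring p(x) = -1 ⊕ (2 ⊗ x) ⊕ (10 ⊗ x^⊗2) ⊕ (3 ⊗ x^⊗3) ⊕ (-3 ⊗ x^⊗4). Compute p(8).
p(8) = -1

A tropical monomial a ⊗ x^⊗i evaluates to a + i · x. Evaluating each term at x = 8:
  Term 0 contributes -1 + 0 · 8 = -1
  Term 1 contributes 2 + 1 · 8 = 10
  Term 2 contributes 10 + 2 · 8 = 26
  Term 3 contributes 3 + 3 · 8 = 27
  Term 4 contributes -3 + 4 · 8 = 29
p(8) = ⊕ of these = min[-1, 10, 26, 27, 29] = -1.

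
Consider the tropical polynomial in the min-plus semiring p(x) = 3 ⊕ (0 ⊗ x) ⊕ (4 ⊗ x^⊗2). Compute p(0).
p(0) = 0

A tropical monomial a ⊗ x^⊗i evaluates to a + i · x. Evaluating each term at x = 0:
  Term 0 contributes 3 + 0 · 0 = 3
  Term 1 contributes 0 + 1 · 0 = 0
  Term 2 contributes 4 + 2 · 0 = 4
p(0) = ⊕ of these = min[3, 0, 4] = 0.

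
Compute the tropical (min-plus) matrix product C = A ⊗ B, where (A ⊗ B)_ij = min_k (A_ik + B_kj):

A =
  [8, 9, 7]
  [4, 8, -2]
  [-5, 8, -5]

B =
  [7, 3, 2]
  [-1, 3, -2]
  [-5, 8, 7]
A ⊗ B =
  [2, 11, 7]
  [-7, 6, 5]
  [-10, -2, -3]

Apply the min-plus product entry-by-entry:
  C[0][0] = min over k of (A[0][0] + B[0][0] = 8 + 7 = 15, A[0][1] + B[1][0] = 9 + -1 = 8, A[0][2] + B[2][0] = 7 + -5 = 2) = 2 (attained at k = 2)
  C[0][1] = min over k of (A[0][0] + B[0][1] = 8 + 3 = 11, A[0][1] + B[1][1] = 9 + 3 = 12, A[0][2] + B[2][1] = 7 + 8 = 15) = 11 (attained at k = 0)
  C[0][2] = min over k of (A[0][0] + B[0][2] = 8 + 2 = 10, A[0][1] + B[1][2] = 9 + -2 = 7, A[0][2] + B[2][2] = 7 + 7 = 14) = 7 (attained at k = 1)
  C[1][0] = min over k of (A[1][0] + B[0][0] = 4 + 7 = 11, A[1][1] + B[1][0] = 8 + -1 = 7, A[1][2] + B[2][0] = -2 + -5 = -7) = -7 (attained at k = 2)
  C[1][1] = min over k of (A[1][0] + B[0][1] = 4 + 3 = 7, A[1][1] + B[1][1] = 8 + 3 = 11, A[1][2] + B[2][1] = -2 + 8 = 6) = 6 (attained at k = 2)
  C[1][2] = min over k of (A[1][0] + B[0][2] = 4 + 2 = 6, A[1][1] + B[1][2] = 8 + -2 = 6, A[1][2] + B[2][2] = -2 + 7 = 5) = 5 (attained at k = 2)
  C[2][0] = min over k of (A[2][0] + B[0][0] = -5 + 7 = 2, A[2][1] + B[1][0] = 8 + -1 = 7, A[2][2] + B[2][0] = -5 + -5 = -10) = -10 (attained at k = 2)
  C[2][1] = min over k of (A[2][0] + B[0][1] = -5 + 3 = -2, A[2][1] + B[1][1] = 8 + 3 = 11, A[2][2] + B[2][1] = -5 + 8 = 3) = -2 (attained at k = 0)
  C[2][2] = min over k of (A[2][0] + B[0][2] = -5 + 2 = -3, A[2][1] + B[1][2] = 8 + -2 = 6, A[2][2] + B[2][2] = -5 + 7 = 2) = -3 (attained at k = 0)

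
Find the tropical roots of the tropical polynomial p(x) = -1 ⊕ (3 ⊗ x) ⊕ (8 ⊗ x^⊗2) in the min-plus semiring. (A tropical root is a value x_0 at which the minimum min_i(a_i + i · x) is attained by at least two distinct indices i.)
Roots: {-5, -4}

Each tropical root is a break point of the lower envelope of the lines y = a_i + i · x (there are 3 lines, with slopes 0, 1, ..., 2). Only the lines that attain the minimum somewhere contribute to roots; other lines are dominated. Here the surviving (envelope) indices are i = 2, i = 1, i = 0.
Intersections between consecutive envelope lines give the roots: for adjacent envelope indices i < j the intersection is x = (a_i − a_j) / (j − i). Reading off the sorted break points: {-5, -4}.
Verification: at each break x_0, at least two indices attain the minimum of min_i(a_i + i · x_0).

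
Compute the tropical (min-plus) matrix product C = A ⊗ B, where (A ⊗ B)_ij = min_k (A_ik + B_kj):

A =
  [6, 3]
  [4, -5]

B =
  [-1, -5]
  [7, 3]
A ⊗ B =
  [5, 1]
  [2, -2]

Apply the min-plus product entry-by-entry:
  C[0][0] = min over k of (A[0][0] + B[0][0] = 6 + -1 = 5, A[0][1] + B[1][0] = 3 + 7 = 10) = 5 (attained at k = 0)
  C[0][1] = min over k of (A[0][0] + B[0][1] = 6 + -5 = 1, A[0][1] + B[1][1] = 3 + 3 = 6) = 1 (attained at k = 0)
  C[1][0] = min over k of (A[1][0] + B[0][0] = 4 + -1 = 3, A[1][1] + B[1][0] = -5 + 7 = 2) = 2 (attained at k = 1)
  C[1][1] = min over k of (A[1][0] + B[0][1] = 4 + -5 = -1, A[1][1] + B[1][1] = -5 + 3 = -2) = -2 (attained at k = 1)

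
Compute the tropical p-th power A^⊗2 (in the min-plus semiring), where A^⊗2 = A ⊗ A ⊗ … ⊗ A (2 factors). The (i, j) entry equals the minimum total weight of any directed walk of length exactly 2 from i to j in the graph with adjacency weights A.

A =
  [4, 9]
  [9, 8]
A^⊗2 =
  [8, 13]
  [13, 16]

Each entry (A^⊗2)_ij equals the minimum over all length-2 walks i = v_0 → v_1 → … → v_2 = j of Σ_t A[v_t][v_{t+1}]. For example, for (i, j) = (0, 1) we minimise over 2 possible intermediate vertex sequences; the minimum is 13, attained along the walk 0 → 0 → 1.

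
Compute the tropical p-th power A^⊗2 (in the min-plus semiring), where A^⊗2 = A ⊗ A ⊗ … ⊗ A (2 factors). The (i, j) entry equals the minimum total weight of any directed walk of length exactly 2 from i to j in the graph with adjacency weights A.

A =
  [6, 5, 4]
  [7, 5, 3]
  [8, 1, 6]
A^⊗2 =
  [12, 5, 8]
  [11, 4, 8]
  [8, 6, 4]

Each entry (A^⊗2)_ij equals the minimum over all length-2 walks i = v_0 → v_1 → … → v_2 = j of Σ_t A[v_t][v_{t+1}]. For example, for (i, j) = (0, 2) we minimise over 3 possible intermediate vertex sequences; the minimum is 8, attained along the walk 0 → 1 → 2.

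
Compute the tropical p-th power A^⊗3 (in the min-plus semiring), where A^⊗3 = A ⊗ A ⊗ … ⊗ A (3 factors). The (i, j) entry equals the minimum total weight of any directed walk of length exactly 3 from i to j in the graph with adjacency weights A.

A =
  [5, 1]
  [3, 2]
A^⊗3 =
  [6, 5]
  [7, 6]

Each entry (A^⊗3)_ij equals the minimum over all length-3 walks i = v_0 → v_1 → … → v_3 = j of Σ_t A[v_t][v_{t+1}]. For example, for (i, j) = (0, 1) we minimise over 4 possible intermediate vertex sequences; the minimum is 5, attained along the walk 0 → 1 → 0 → 1.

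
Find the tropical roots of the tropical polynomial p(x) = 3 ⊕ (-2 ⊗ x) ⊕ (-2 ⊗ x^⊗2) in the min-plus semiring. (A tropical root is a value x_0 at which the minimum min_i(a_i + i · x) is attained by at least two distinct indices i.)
Roots: {0, 5}

Each tropical root is a break point of the lower envelope of the lines y = a_i + i · x (there are 3 lines, with slopes 0, 1, ..., 2). Only the lines that attain the minimum somewhere contribute to roots; other lines are dominated. Here the surviving (envelope) indices are i = 2, i = 1, i = 0.
Intersections between consecutive envelope lines give the roots: for adjacent envelope indices i < j the intersection is x = (a_i − a_j) / (j − i). Reading off the sorted break points: {0, 5}.
Verification: at each break x_0, at least two indices attain the minimum of min_i(a_i + i · x_0).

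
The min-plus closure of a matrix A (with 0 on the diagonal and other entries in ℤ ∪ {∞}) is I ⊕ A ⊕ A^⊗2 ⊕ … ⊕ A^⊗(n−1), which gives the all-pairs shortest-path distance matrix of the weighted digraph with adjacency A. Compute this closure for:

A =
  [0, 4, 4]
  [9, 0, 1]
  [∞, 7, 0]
Closure =
  [0, 4, 4]
  [9, 0, 1]
  [16, 7, 0]

This is the Floyd-Warshall all-pairs shortest-path computation. For each intermediate vertex k = 0, 1, …, 2, update dist[i][j] ← min(dist[i][j], dist[i][k] + dist[k][j]). The final matrix gives, for each (i, j), the minimum total weight of any directed path from i to j (possibly empty when i = j).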